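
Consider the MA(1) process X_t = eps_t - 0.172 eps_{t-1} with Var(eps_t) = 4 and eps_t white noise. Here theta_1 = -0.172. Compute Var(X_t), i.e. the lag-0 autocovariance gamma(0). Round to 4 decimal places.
\gamma(0) = 4.1183

For an MA(q) process X_t = eps_t + sum_i theta_i eps_{t-i} with
Var(eps_t) = sigma^2, the variance is
  gamma(0) = sigma^2 * (1 + sum_i theta_i^2).
  sum_i theta_i^2 = (-0.172)^2 = 0.029584.
  gamma(0) = 4 * (1 + 0.029584) = 4 * 1.029584 = 4.118336, which rounds to 4.1183.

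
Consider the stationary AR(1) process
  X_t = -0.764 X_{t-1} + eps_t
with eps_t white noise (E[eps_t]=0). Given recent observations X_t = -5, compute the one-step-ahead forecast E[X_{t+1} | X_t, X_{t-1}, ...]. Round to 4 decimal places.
E[X_{t+1} \mid \mathcal F_t] = 3.8200

For an AR(p) model X_t = c + sum_i phi_i X_{t-i} + eps_t, the
one-step-ahead conditional mean is
  E[X_{t+1} | X_t, ...] = c + sum_i phi_i X_{t+1-i}.
Substitute known values:
  E[X_{t+1} | ...] = (-0.764) * (-5)
                   = 3.8200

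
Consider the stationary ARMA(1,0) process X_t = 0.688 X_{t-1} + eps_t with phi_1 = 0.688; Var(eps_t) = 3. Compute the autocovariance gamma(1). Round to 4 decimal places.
\gamma(1) = 3.9191

Multiply the model equation by X_{t-k} and take expectations. With theta_0 = psi_0 = 1 and psi_j the MA(infinity) weights, this gives
  gamma(k) - sum_i phi_i gamma(k-i) = c_k,
  c_k = sigma^2 * sum_{j=k..q} theta_j psi_{j-k}   (c_k = 0 for k > q),
using gamma(-m) = gamma(m).
Pure AR (q = 0): c_0 = sigma^2 = 3, c_k = 0 for k >= 1.
Equations for k = 0 and k = 1 (AR order 1):
  gamma(0) = phi_1 gamma(1) + c_0
  gamma(1) = phi_1 gamma(0) + c_1
Substituting the second into the first: gamma(0) (1 - phi_1^2) = c_0 + phi_1 c_1, so
  gamma(0) = c_0 / (1 - phi_1^2) = 3 / (1 - (0.688)^2) = 3 / 0.526656 = 5.696318.
  gamma(1) = phi_1 gamma(0) = (0.688)(5.696318) = 3.919067.
Therefore gamma(1) = 3.9191 (to 4 decimal places).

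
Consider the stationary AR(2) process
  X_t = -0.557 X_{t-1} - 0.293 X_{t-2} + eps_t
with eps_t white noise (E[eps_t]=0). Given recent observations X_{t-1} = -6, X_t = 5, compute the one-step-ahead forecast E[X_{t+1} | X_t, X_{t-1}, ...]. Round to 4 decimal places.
E[X_{t+1} \mid \mathcal F_t] = -1.0270

For an AR(p) model X_t = c + sum_i phi_i X_{t-i} + eps_t, the
one-step-ahead conditional mean is
  E[X_{t+1} | X_t, ...] = c + sum_i phi_i X_{t+1-i}.
Substitute known values:
  E[X_{t+1} | ...] = (-0.557) * (5) + (-0.293) * (-6)
                   = -1.0270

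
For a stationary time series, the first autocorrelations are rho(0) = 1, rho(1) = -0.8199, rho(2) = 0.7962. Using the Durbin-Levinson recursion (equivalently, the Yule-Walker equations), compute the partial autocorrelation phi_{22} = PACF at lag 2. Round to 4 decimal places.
\phi_{22} = 0.3782

The PACF at lag k is phi_{kk}, the last component of the solution
to the Yule-Walker system G_k phi = r_k where
  (G_k)_{ij} = rho(|i - j|), (r_k)_i = rho(i), i,j = 1..k.
Equivalently, Durbin-Levinson gives phi_{kk} iteratively:
  phi_{11} = rho(1)
  phi_{kk} = [rho(k) - sum_{j=1..k-1} phi_{k-1,j} rho(k-j)]
            / [1 - sum_{j=1..k-1} phi_{k-1,j} rho(j)],
  phi_{k,j} = phi_{k-1,j} - phi_{kk} phi_{k-1,k-j},  j = 1..k-1.
Step k = 1:
  phi_11 = rho(1) = -0.8199.
Step k = 2:
  phi_22 = [rho(2) - phi_11 rho(1)] / [1 - phi_11 rho(1)] = [0.7962 - (-0.8199)(-0.8199)] / [1 - (-0.8199)(-0.8199)]
         = 0.12396399 / 0.32776399 = 0.3782.
Therefore phi_{22} = 0.3782.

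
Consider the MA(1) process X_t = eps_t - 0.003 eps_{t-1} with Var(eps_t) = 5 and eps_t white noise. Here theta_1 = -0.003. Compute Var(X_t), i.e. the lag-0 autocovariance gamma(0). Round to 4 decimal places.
\gamma(0) = 5.0000

For an MA(q) process X_t = eps_t + sum_i theta_i eps_{t-i} with
Var(eps_t) = sigma^2, the variance is
  gamma(0) = sigma^2 * (1 + sum_i theta_i^2).
  sum_i theta_i^2 = (-0.003)^2 = 0.000009.
  gamma(0) = 5 * (1 + 0.000009) = 5 * 1.000009 = 5.000045, which rounds to 5.0000.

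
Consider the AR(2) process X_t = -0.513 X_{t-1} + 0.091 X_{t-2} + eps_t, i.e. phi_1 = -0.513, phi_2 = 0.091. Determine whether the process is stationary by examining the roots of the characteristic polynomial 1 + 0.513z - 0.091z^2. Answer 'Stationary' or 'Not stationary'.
\text{Stationary}

The AR(p) characteristic polynomial is P(z) = 1 + 0.513z - 0.091z^2.
Stationarity requires all roots to lie outside the unit circle, i.e. |z| > 1 for every root.
Set 1 + (0.513) z + (-0.091) z^2 = 0, i.e. a z^2 + b z + c = 0 with a = -0.091, b = 0.513, c = 1.
Discriminant D = b^2 - 4ac = (0.513)^2 - 4*(-0.091)*1 = 0.263169 - (-0.364) = 0.627169.
D >= 0, so the roots are real: z = (-b +/- sqrt(D)) / (2a) = (-0.513 +/- 0.79194) / (-0.182).
  z_1 = (-0.513 + 0.79194) / (-0.182) = -1.5326,   |z_1| = 1.5326.
  z_2 = (-0.513 - 0.79194) / (-0.182) = 7.17,   |z_2| = 7.17.
Moduli of all roots: 1.5326, 7.1700.
All moduli strictly greater than 1? Yes.
Verdict: Stationary.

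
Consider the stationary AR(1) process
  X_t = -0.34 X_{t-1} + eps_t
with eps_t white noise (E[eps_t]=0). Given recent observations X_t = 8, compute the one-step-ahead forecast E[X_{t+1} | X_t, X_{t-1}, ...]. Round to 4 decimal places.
E[X_{t+1} \mid \mathcal F_t] = -2.7200

For an AR(p) model X_t = c + sum_i phi_i X_{t-i} + eps_t, the
one-step-ahead conditional mean is
  E[X_{t+1} | X_t, ...] = c + sum_i phi_i X_{t+1-i}.
Substitute known values:
  E[X_{t+1} | ...] = (-0.34) * (8)
                   = -2.7200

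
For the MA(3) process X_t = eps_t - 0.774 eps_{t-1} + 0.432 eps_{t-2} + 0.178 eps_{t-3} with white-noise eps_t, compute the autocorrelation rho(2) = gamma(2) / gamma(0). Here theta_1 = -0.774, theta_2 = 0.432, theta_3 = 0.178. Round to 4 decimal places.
\rho(2) = 0.1619

For an MA(q) process with theta_0 = 1, the autocovariance is
  gamma(k) = sigma^2 * sum_{i=0..q-k} theta_i * theta_{i+k},
and rho(k) = gamma(k) / gamma(0). Sigma^2 cancels.
  numerator   = (1)*(0.432) + (-0.774)*(0.178) = 0.294228.
  denominator = (1)^2 + (-0.774)^2 + (0.432)^2 + (0.178)^2 = 1.817384.
  rho(2) = 0.294228 / 1.817384 = 0.1619.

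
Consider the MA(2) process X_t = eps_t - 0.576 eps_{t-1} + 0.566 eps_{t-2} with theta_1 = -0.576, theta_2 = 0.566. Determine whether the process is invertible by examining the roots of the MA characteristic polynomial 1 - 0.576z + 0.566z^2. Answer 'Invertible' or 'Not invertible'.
\text{Invertible}

The MA(q) characteristic polynomial is P(z) = 1 - 0.576z + 0.566z^2.
Invertibility requires all roots to lie outside the unit circle, i.e. |z| > 1 for every root.
Set 1 + (-0.576) z + (0.566) z^2 = 0, i.e. a z^2 + b z + c = 0 with a = 0.566, b = -0.576, c = 1.
Discriminant D = b^2 - 4ac = (-0.576)^2 - 4*(0.566)*1 = 0.331776 - (2.264) = -1.932224.
D < 0, so the roots are the complex-conjugate pair z = (-b +/- i sqrt(-D)) / (2a) = 0.5088 +/- 1.228i.
For a conjugate pair |z|^2 = z * conj(z) = (product of roots) = c/a = 1/(0.566) = 1.766784, so |z| = sqrt(1.766784) = 1.3292 for both roots.
Moduli of all roots: 1.3292, 1.3292.
All moduli strictly greater than 1? Yes.
Verdict: Invertible.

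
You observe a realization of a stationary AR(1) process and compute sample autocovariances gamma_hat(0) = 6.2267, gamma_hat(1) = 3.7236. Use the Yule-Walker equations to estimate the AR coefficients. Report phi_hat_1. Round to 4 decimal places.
\hat\phi_{1} = 0.5980

The Yule-Walker equations for an AR(p) process read, in matrix form,
  Gamma_p phi = r_p,   with   (Gamma_p)_{ij} = gamma(|i - j|),
                       (r_p)_i = gamma(i),   i,j = 1..p.
Substitute the sample gammas (Toeplitz matrix and right-hand side of size 1):
  Gamma_p = [[6.2267]]
  r_p     = [3.7236]
With p = 1 this is the single equation gamma(0) phi_1 = gamma(1):
  phi_hat_1 = gamma(1) / gamma(0) = 3.7236 / 6.2267 = 0.5980.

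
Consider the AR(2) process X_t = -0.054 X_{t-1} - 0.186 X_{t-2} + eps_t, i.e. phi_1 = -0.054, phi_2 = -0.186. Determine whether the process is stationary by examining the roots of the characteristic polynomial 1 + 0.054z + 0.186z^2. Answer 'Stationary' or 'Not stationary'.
\text{Stationary}

The AR(p) characteristic polynomial is P(z) = 1 + 0.054z + 0.186z^2.
Stationarity requires all roots to lie outside the unit circle, i.e. |z| > 1 for every root.
Set 1 + (0.054) z + (0.186) z^2 = 0, i.e. a z^2 + b z + c = 0 with a = 0.186, b = 0.054, c = 1.
Discriminant D = b^2 - 4ac = (0.054)^2 - 4*(0.186)*1 = 0.002916 - (0.744) = -0.741084.
D < 0, so the roots are the complex-conjugate pair z = (-b +/- i sqrt(-D)) / (2a) = -0.1452 +/- 2.3141i.
For a conjugate pair |z|^2 = z * conj(z) = (product of roots) = c/a = 1/(0.186) = 5.376344, so |z| = sqrt(5.376344) = 2.3187 for both roots.
Moduli of all roots: 2.3187, 2.3187.
All moduli strictly greater than 1? Yes.
Verdict: Stationary.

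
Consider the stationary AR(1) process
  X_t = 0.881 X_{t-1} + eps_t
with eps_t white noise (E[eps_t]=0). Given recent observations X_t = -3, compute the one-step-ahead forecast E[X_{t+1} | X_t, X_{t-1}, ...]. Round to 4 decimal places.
E[X_{t+1} \mid \mathcal F_t] = -2.6430

For an AR(p) model X_t = c + sum_i phi_i X_{t-i} + eps_t, the
one-step-ahead conditional mean is
  E[X_{t+1} | X_t, ...] = c + sum_i phi_i X_{t+1-i}.
Substitute known values:
  E[X_{t+1} | ...] = (0.881) * (-3)
                   = -2.6430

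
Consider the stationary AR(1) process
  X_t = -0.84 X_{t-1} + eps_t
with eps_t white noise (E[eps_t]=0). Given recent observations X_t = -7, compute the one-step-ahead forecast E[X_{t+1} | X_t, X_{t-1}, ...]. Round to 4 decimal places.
E[X_{t+1} \mid \mathcal F_t] = 5.8800

For an AR(p) model X_t = c + sum_i phi_i X_{t-i} + eps_t, the
one-step-ahead conditional mean is
  E[X_{t+1} | X_t, ...] = c + sum_i phi_i X_{t+1-i}.
Substitute known values:
  E[X_{t+1} | ...] = (-0.84) * (-7)
                   = 5.8800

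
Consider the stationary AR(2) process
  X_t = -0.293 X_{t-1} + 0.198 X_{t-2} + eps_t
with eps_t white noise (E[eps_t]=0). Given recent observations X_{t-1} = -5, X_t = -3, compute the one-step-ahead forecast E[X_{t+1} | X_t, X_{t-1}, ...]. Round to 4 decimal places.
E[X_{t+1} \mid \mathcal F_t] = -0.1110

For an AR(p) model X_t = c + sum_i phi_i X_{t-i} + eps_t, the
one-step-ahead conditional mean is
  E[X_{t+1} | X_t, ...] = c + sum_i phi_i X_{t+1-i}.
Substitute known values:
  E[X_{t+1} | ...] = (-0.293) * (-3) + (0.198) * (-5)
                   = -0.1110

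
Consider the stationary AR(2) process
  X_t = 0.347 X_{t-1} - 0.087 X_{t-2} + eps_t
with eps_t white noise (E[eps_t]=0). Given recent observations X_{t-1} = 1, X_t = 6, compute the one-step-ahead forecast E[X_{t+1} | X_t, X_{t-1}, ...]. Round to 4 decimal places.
E[X_{t+1} \mid \mathcal F_t] = 1.9950

For an AR(p) model X_t = c + sum_i phi_i X_{t-i} + eps_t, the
one-step-ahead conditional mean is
  E[X_{t+1} | X_t, ...] = c + sum_i phi_i X_{t+1-i}.
Substitute known values:
  E[X_{t+1} | ...] = (0.347) * (6) + (-0.087) * (1)
                   = 1.9950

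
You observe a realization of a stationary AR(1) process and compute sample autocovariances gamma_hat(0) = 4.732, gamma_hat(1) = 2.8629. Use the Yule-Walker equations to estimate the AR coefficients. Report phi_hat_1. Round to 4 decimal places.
\hat\phi_{1} = 0.6050

The Yule-Walker equations for an AR(p) process read, in matrix form,
  Gamma_p phi = r_p,   with   (Gamma_p)_{ij} = gamma(|i - j|),
                       (r_p)_i = gamma(i),   i,j = 1..p.
Substitute the sample gammas (Toeplitz matrix and right-hand side of size 1):
  Gamma_p = [[4.732]]
  r_p     = [2.8629]
With p = 1 this is the single equation gamma(0) phi_1 = gamma(1):
  phi_hat_1 = gamma(1) / gamma(0) = 2.8629 / 4.732 = 0.6050.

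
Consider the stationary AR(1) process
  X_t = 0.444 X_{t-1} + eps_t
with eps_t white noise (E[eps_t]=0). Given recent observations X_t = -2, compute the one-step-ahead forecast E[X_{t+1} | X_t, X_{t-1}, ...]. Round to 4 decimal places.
E[X_{t+1} \mid \mathcal F_t] = -0.8880

For an AR(p) model X_t = c + sum_i phi_i X_{t-i} + eps_t, the
one-step-ahead conditional mean is
  E[X_{t+1} | X_t, ...] = c + sum_i phi_i X_{t+1-i}.
Substitute known values:
  E[X_{t+1} | ...] = (0.444) * (-2)
                   = -0.8880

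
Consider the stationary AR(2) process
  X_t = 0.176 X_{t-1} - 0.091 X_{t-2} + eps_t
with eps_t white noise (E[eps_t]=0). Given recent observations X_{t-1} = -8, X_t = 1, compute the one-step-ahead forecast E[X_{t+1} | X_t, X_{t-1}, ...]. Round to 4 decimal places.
E[X_{t+1} \mid \mathcal F_t] = 0.9040

For an AR(p) model X_t = c + sum_i phi_i X_{t-i} + eps_t, the
one-step-ahead conditional mean is
  E[X_{t+1} | X_t, ...] = c + sum_i phi_i X_{t+1-i}.
Substitute known values:
  E[X_{t+1} | ...] = (0.176) * (1) + (-0.091) * (-8)
                   = 0.9040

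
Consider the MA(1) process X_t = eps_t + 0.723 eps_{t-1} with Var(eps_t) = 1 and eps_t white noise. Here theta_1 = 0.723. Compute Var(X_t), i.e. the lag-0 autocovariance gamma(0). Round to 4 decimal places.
\gamma(0) = 1.5227

For an MA(q) process X_t = eps_t + sum_i theta_i eps_{t-i} with
Var(eps_t) = sigma^2, the variance is
  gamma(0) = sigma^2 * (1 + sum_i theta_i^2).
  sum_i theta_i^2 = (0.723)^2 = 0.522729.
  gamma(0) = 1 * (1 + 0.522729) = 1 * 1.522729 = 1.522729, which rounds to 1.5227.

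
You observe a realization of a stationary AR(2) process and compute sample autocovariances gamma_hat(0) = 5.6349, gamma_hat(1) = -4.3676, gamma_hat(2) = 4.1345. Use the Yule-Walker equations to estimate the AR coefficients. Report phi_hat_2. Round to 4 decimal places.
\hat\phi_{2} = 0.3330

The Yule-Walker equations for an AR(p) process read, in matrix form,
  Gamma_p phi = r_p,   with   (Gamma_p)_{ij} = gamma(|i - j|),
                       (r_p)_i = gamma(i),   i,j = 1..p.
Substitute the sample gammas (Toeplitz matrix and right-hand side of size 2):
  Gamma_p = [[5.6349, -4.3676], [-4.3676, 5.6349]]
  r_p     = [-4.3676, 4.1345]
Written out:
  5.6349 phi_1 - 4.3676 phi_2 = -4.3676
  -4.3676 phi_1 + 5.6349 phi_2 = 4.1345
Solve by Cramer's rule:
  det = gamma(0)^2 - gamma(1)^2 = (5.6349)^2 - (-4.3676)^2 = 31.75209801 - 19.07592976 = 12.67616825
  phi_hat_1 = [gamma(1) gamma(0) - gamma(1) gamma(2)] / det = [(-4.3676)(5.6349) - (-4.3676)(4.1345)] / 12.67616825 = -6.55314704 / 12.67616825 = -0.517
  phi_hat_2 = [gamma(0) gamma(2) - gamma(1)^2] / det = [(5.6349)(4.1345) - (-4.3676)^2] / 12.67616825 = 4.22156429 / 12.67616825 = 0.333
So phi_hat = [-0.5170, 0.3330].
Therefore phi_hat_2 = 0.3330.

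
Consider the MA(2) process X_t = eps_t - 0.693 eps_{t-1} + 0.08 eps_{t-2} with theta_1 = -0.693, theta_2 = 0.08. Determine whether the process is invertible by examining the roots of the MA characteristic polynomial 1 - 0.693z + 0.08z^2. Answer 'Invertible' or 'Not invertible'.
\text{Invertible}

The MA(q) characteristic polynomial is P(z) = 1 - 0.693z + 0.08z^2.
Invertibility requires all roots to lie outside the unit circle, i.e. |z| > 1 for every root.
Set 1 + (-0.693) z + (0.08) z^2 = 0, i.e. a z^2 + b z + c = 0 with a = 0.08, b = -0.693, c = 1.
Discriminant D = b^2 - 4ac = (-0.693)^2 - 4*(0.08)*1 = 0.480249 - (0.32) = 0.160249.
D >= 0, so the roots are real: z = (-b +/- sqrt(D)) / (2a) = (0.693 +/- 0.400311) / (0.16).
  z_1 = (0.693 + 0.400311) / (0.16) = 6.8332,   |z_1| = 6.8332.
  z_2 = (0.693 - 0.400311) / (0.16) = 1.8293,   |z_2| = 1.8293.
Moduli of all roots: 6.8332, 1.8293.
All moduli strictly greater than 1? Yes.
Verdict: Invertible.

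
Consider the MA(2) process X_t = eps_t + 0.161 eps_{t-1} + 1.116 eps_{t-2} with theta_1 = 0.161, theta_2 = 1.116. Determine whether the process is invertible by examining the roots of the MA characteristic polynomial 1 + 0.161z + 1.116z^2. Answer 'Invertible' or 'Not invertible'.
\text{Not invertible}

The MA(q) characteristic polynomial is P(z) = 1 + 0.161z + 1.116z^2.
Invertibility requires all roots to lie outside the unit circle, i.e. |z| > 1 for every root.
Set 1 + (0.161) z + (1.116) z^2 = 0, i.e. a z^2 + b z + c = 0 with a = 1.116, b = 0.161, c = 1.
Discriminant D = b^2 - 4ac = (0.161)^2 - 4*(1.116)*1 = 0.025921 - (4.464) = -4.438079.
D < 0, so the roots are the complex-conjugate pair z = (-b +/- i sqrt(-D)) / (2a) = -0.0721 +/- 0.9439i.
For a conjugate pair |z|^2 = z * conj(z) = (product of roots) = c/a = 1/(1.116) = 0.896057, so |z| = sqrt(0.896057) = 0.9466 for both roots.
Moduli of all roots: 0.9466, 0.9466.
All moduli strictly greater than 1? No.
Verdict: Not invertible.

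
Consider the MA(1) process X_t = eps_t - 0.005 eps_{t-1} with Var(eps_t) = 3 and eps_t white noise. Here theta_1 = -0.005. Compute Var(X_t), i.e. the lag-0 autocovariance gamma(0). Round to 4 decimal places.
\gamma(0) = 3.0001

For an MA(q) process X_t = eps_t + sum_i theta_i eps_{t-i} with
Var(eps_t) = sigma^2, the variance is
  gamma(0) = sigma^2 * (1 + sum_i theta_i^2).
  sum_i theta_i^2 = (-0.005)^2 = 0.000025.
  gamma(0) = 3 * (1 + 0.000025) = 3 * 1.000025 = 3.000075, which rounds to 3.0001.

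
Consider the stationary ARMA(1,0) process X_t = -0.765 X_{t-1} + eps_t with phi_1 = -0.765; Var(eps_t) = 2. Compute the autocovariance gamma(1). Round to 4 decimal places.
\gamma(1) = -3.6887

Multiply the model equation by X_{t-k} and take expectations. With theta_0 = psi_0 = 1 and psi_j the MA(infinity) weights, this gives
  gamma(k) - sum_i phi_i gamma(k-i) = c_k,
  c_k = sigma^2 * sum_{j=k..q} theta_j psi_{j-k}   (c_k = 0 for k > q),
using gamma(-m) = gamma(m).
Pure AR (q = 0): c_0 = sigma^2 = 2, c_k = 0 for k >= 1.
Equations for k = 0 and k = 1 (AR order 1):
  gamma(0) = phi_1 gamma(1) + c_0
  gamma(1) = phi_1 gamma(0) + c_1
Substituting the second into the first: gamma(0) (1 - phi_1^2) = c_0 + phi_1 c_1, so
  gamma(0) = c_0 / (1 - phi_1^2) = 2 / (1 - (-0.765)^2) = 2 / 0.414775 = 4.821891.
  gamma(1) = phi_1 gamma(0) = (-0.765)(4.821891) = -3.688747.
Therefore gamma(1) = -3.6887 (to 4 decimal places).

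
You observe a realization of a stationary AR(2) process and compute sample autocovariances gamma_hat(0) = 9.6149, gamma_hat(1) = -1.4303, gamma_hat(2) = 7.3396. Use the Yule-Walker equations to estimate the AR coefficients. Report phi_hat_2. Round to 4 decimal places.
\hat\phi_{2} = 0.7580

The Yule-Walker equations for an AR(p) process read, in matrix form,
  Gamma_p phi = r_p,   with   (Gamma_p)_{ij} = gamma(|i - j|),
                       (r_p)_i = gamma(i),   i,j = 1..p.
Substitute the sample gammas (Toeplitz matrix and right-hand side of size 2):
  Gamma_p = [[9.6149, -1.4303], [-1.4303, 9.6149]]
  r_p     = [-1.4303, 7.3396]
Written out:
  9.6149 phi_1 - 1.4303 phi_2 = -1.4303
  -1.4303 phi_1 + 9.6149 phi_2 = 7.3396
Solve by Cramer's rule:
  det = gamma(0)^2 - gamma(1)^2 = (9.6149)^2 - (-1.4303)^2 = 92.44630201 - 2.04575809 = 90.40054392
  phi_hat_1 = [gamma(1) gamma(0) - gamma(1) gamma(2)] / det = [(-1.4303)(9.6149) - (-1.4303)(7.3396)] / 90.40054392 = -3.25436159 / 90.40054392 = -0.036
  phi_hat_2 = [gamma(0) gamma(2) - gamma(1)^2] / det = [(9.6149)(7.3396) - (-1.4303)^2] / 90.40054392 = 68.52376195 / 90.40054392 = 0.758
So phi_hat = [-0.0360, 0.7580].
Therefore phi_hat_2 = 0.7580.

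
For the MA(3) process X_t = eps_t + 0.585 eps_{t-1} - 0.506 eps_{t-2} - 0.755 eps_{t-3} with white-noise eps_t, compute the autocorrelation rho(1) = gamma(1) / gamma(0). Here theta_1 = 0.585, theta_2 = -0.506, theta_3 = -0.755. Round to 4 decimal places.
\rho(1) = 0.3095

For an MA(q) process with theta_0 = 1, the autocovariance is
  gamma(k) = sigma^2 * sum_{i=0..q-k} theta_i * theta_{i+k},
and rho(k) = gamma(k) / gamma(0). Sigma^2 cancels.
  numerator   = (1)*(0.585) + (0.585)*(-0.506) + (-0.506)*(-0.755) = 0.67102.
  denominator = (1)^2 + (0.585)^2 + (-0.506)^2 + (-0.755)^2 = 2.168286.
  rho(1) = 0.67102 / 2.168286 = 0.3095.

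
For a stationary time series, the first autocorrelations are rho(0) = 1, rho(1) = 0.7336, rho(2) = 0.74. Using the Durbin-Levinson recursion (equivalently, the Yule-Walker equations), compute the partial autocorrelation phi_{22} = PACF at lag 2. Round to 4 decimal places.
\phi_{22} = 0.4370

The PACF at lag k is phi_{kk}, the last component of the solution
to the Yule-Walker system G_k phi = r_k where
  (G_k)_{ij} = rho(|i - j|), (r_k)_i = rho(i), i,j = 1..k.
Equivalently, Durbin-Levinson gives phi_{kk} iteratively:
  phi_{11} = rho(1)
  phi_{kk} = [rho(k) - sum_{j=1..k-1} phi_{k-1,j} rho(k-j)]
            / [1 - sum_{j=1..k-1} phi_{k-1,j} rho(j)],
  phi_{k,j} = phi_{k-1,j} - phi_{kk} phi_{k-1,k-j},  j = 1..k-1.
Step k = 1:
  phi_11 = rho(1) = 0.7336.
Step k = 2:
  phi_22 = [rho(2) - phi_11 rho(1)] / [1 - phi_11 rho(1)] = [0.74 - (0.7336)(0.7336)] / [1 - (0.7336)(0.7336)]
         = 0.20183104 / 0.46183104 = 0.437.
Therefore phi_{22} = 0.4370.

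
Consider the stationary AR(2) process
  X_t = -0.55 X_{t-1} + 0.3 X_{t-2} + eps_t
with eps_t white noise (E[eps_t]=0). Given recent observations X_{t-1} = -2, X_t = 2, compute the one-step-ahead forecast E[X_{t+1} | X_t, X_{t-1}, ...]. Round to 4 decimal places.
E[X_{t+1} \mid \mathcal F_t] = -1.7000

For an AR(p) model X_t = c + sum_i phi_i X_{t-i} + eps_t, the
one-step-ahead conditional mean is
  E[X_{t+1} | X_t, ...] = c + sum_i phi_i X_{t+1-i}.
Substitute known values:
  E[X_{t+1} | ...] = (-0.55) * (2) + (0.3) * (-2)
                   = -1.7000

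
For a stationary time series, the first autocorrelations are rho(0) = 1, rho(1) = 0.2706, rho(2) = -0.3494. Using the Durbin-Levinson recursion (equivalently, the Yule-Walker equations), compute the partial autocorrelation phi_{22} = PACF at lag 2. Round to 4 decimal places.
\phi_{22} = -0.4560

The PACF at lag k is phi_{kk}, the last component of the solution
to the Yule-Walker system G_k phi = r_k where
  (G_k)_{ij} = rho(|i - j|), (r_k)_i = rho(i), i,j = 1..k.
Equivalently, Durbin-Levinson gives phi_{kk} iteratively:
  phi_{11} = rho(1)
  phi_{kk} = [rho(k) - sum_{j=1..k-1} phi_{k-1,j} rho(k-j)]
            / [1 - sum_{j=1..k-1} phi_{k-1,j} rho(j)],
  phi_{k,j} = phi_{k-1,j} - phi_{kk} phi_{k-1,k-j},  j = 1..k-1.
Step k = 1:
  phi_11 = rho(1) = 0.2706.
Step k = 2:
  phi_22 = [rho(2) - phi_11 rho(1)] / [1 - phi_11 rho(1)] = [-0.3494 - (0.2706)(0.2706)] / [1 - (0.2706)(0.2706)]
         = -0.42262436 / 0.92677564 = -0.456.
Therefore phi_{22} = -0.4560.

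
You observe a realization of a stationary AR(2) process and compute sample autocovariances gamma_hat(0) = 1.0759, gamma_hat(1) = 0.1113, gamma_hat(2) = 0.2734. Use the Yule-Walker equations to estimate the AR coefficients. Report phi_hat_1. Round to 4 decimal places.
\hat\phi_{1} = 0.0780

The Yule-Walker equations for an AR(p) process read, in matrix form,
  Gamma_p phi = r_p,   with   (Gamma_p)_{ij} = gamma(|i - j|),
                       (r_p)_i = gamma(i),   i,j = 1..p.
Substitute the sample gammas (Toeplitz matrix and right-hand side of size 2):
  Gamma_p = [[1.0759, 0.1113], [0.1113, 1.0759]]
  r_p     = [0.1113, 0.2734]
Written out:
  1.0759 phi_1 + 0.1113 phi_2 = 0.1113
  0.1113 phi_1 + 1.0759 phi_2 = 0.2734
Solve by Cramer's rule:
  det = gamma(0)^2 - gamma(1)^2 = (1.0759)^2 - (0.1113)^2 = 1.15756081 - 0.01238769 = 1.14517312
  phi_hat_1 = [gamma(1) gamma(0) - gamma(1) gamma(2)] / det = [(0.1113)(1.0759) - (0.1113)(0.2734)] / 1.14517312 = 0.08931825 / 1.14517312 = 0.078
  phi_hat_2 = [gamma(0) gamma(2) - gamma(1)^2] / det = [(1.0759)(0.2734) - (0.1113)^2] / 1.14517312 = 0.28176337 / 1.14517312 = 0.246
So phi_hat = [0.0780, 0.2460].
Therefore phi_hat_1 = 0.0780.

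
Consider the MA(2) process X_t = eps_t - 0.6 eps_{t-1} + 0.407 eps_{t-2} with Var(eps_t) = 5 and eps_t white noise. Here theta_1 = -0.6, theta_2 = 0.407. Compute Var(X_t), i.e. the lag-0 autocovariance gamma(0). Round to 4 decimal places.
\gamma(0) = 7.6282

For an MA(q) process X_t = eps_t + sum_i theta_i eps_{t-i} with
Var(eps_t) = sigma^2, the variance is
  gamma(0) = sigma^2 * (1 + sum_i theta_i^2).
  sum_i theta_i^2 = (-0.6)^2 + (0.407)^2 = 0.36 + 0.165649 = 0.525649.
  gamma(0) = 5 * (1 + 0.525649) = 5 * 1.525649 = 7.628245, which rounds to 7.6282.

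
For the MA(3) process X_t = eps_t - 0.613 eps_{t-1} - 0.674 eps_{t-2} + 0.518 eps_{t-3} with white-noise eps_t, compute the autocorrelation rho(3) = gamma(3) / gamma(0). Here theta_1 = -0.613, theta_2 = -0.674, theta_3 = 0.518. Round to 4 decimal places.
\rho(3) = 0.2469

For an MA(q) process with theta_0 = 1, the autocovariance is
  gamma(k) = sigma^2 * sum_{i=0..q-k} theta_i * theta_{i+k},
and rho(k) = gamma(k) / gamma(0). Sigma^2 cancels.
  numerator   = (1)*(0.518) = 0.518.
  denominator = (1)^2 + (-0.613)^2 + (-0.674)^2 + (0.518)^2 = 2.098369.
  rho(3) = 0.518 / 2.098369 = 0.2469.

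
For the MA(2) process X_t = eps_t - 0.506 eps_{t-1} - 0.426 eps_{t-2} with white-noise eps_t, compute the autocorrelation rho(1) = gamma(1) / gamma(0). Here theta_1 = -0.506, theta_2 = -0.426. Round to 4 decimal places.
\rho(1) = -0.2020

For an MA(q) process with theta_0 = 1, the autocovariance is
  gamma(k) = sigma^2 * sum_{i=0..q-k} theta_i * theta_{i+k},
and rho(k) = gamma(k) / gamma(0). Sigma^2 cancels.
  numerator   = (1)*(-0.506) + (-0.506)*(-0.426) = -0.290444.
  denominator = (1)^2 + (-0.506)^2 + (-0.426)^2 = 1.437512.
  rho(1) = -0.290444 / 1.437512 = -0.2020.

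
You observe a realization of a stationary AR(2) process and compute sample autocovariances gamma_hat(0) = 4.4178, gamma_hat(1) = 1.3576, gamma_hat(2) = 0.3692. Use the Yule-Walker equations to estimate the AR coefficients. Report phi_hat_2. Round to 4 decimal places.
\hat\phi_{2} = -0.0120

The Yule-Walker equations for an AR(p) process read, in matrix form,
  Gamma_p phi = r_p,   with   (Gamma_p)_{ij} = gamma(|i - j|),
                       (r_p)_i = gamma(i),   i,j = 1..p.
Substitute the sample gammas (Toeplitz matrix and right-hand side of size 2):
  Gamma_p = [[4.4178, 1.3576], [1.3576, 4.4178]]
  r_p     = [1.3576, 0.3692]
Written out:
  4.4178 phi_1 + 1.3576 phi_2 = 1.3576
  1.3576 phi_1 + 4.4178 phi_2 = 0.3692
Solve by Cramer's rule:
  det = gamma(0)^2 - gamma(1)^2 = (4.4178)^2 - (1.3576)^2 = 19.51695684 - 1.84307776 = 17.67387908
  phi_hat_1 = [gamma(1) gamma(0) - gamma(1) gamma(2)] / det = [(1.3576)(4.4178) - (1.3576)(0.3692)] / 17.67387908 = 5.49637936 / 17.67387908 = 0.311
  phi_hat_2 = [gamma(0) gamma(2) - gamma(1)^2] / det = [(4.4178)(0.3692) - (1.3576)^2] / 17.67387908 = -0.212026 / 17.67387908 = -0.012
So phi_hat = [0.3110, -0.0120].
Therefore phi_hat_2 = -0.0120.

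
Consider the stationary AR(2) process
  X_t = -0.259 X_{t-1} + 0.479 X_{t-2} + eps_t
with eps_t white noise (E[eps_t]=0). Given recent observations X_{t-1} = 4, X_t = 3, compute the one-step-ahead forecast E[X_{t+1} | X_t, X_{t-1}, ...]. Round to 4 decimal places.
E[X_{t+1} \mid \mathcal F_t] = 1.1390

For an AR(p) model X_t = c + sum_i phi_i X_{t-i} + eps_t, the
one-step-ahead conditional mean is
  E[X_{t+1} | X_t, ...] = c + sum_i phi_i X_{t+1-i}.
Substitute known values:
  E[X_{t+1} | ...] = (-0.259) * (3) + (0.479) * (4)
                   = 1.1390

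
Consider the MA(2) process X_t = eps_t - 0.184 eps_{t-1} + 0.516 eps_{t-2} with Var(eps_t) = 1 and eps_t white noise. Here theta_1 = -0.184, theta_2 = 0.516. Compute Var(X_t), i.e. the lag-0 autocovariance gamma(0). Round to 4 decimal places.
\gamma(0) = 1.3001

For an MA(q) process X_t = eps_t + sum_i theta_i eps_{t-i} with
Var(eps_t) = sigma^2, the variance is
  gamma(0) = sigma^2 * (1 + sum_i theta_i^2).
  sum_i theta_i^2 = (-0.184)^2 + (0.516)^2 = 0.033856 + 0.266256 = 0.300112.
  gamma(0) = 1 * (1 + 0.300112) = 1 * 1.300112 = 1.300112, which rounds to 1.3001.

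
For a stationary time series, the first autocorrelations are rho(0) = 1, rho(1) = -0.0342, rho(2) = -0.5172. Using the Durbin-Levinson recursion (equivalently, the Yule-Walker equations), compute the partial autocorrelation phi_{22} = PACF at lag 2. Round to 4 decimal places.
\phi_{22} = -0.5190

The PACF at lag k is phi_{kk}, the last component of the solution
to the Yule-Walker system G_k phi = r_k where
  (G_k)_{ij} = rho(|i - j|), (r_k)_i = rho(i), i,j = 1..k.
Equivalently, Durbin-Levinson gives phi_{kk} iteratively:
  phi_{11} = rho(1)
  phi_{kk} = [rho(k) - sum_{j=1..k-1} phi_{k-1,j} rho(k-j)]
            / [1 - sum_{j=1..k-1} phi_{k-1,j} rho(j)],
  phi_{k,j} = phi_{k-1,j} - phi_{kk} phi_{k-1,k-j},  j = 1..k-1.
Step k = 1:
  phi_11 = rho(1) = -0.0342.
Step k = 2:
  phi_22 = [rho(2) - phi_11 rho(1)] / [1 - phi_11 rho(1)] = [-0.5172 - (-0.0342)(-0.0342)] / [1 - (-0.0342)(-0.0342)]
         = -0.51836964 / 0.99883036 = -0.519.
Therefore phi_{22} = -0.5190.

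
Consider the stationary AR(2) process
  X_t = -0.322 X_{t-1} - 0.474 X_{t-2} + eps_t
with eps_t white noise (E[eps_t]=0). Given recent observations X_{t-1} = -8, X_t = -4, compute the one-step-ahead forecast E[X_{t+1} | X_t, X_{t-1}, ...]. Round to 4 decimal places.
E[X_{t+1} \mid \mathcal F_t] = 5.0800

For an AR(p) model X_t = c + sum_i phi_i X_{t-i} + eps_t, the
one-step-ahead conditional mean is
  E[X_{t+1} | X_t, ...] = c + sum_i phi_i X_{t+1-i}.
Substitute known values:
  E[X_{t+1} | ...] = (-0.322) * (-4) + (-0.474) * (-8)
                   = 5.0800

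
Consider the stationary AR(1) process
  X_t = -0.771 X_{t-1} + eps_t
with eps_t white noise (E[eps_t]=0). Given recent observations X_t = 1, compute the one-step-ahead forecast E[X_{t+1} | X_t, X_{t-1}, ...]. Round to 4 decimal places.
E[X_{t+1} \mid \mathcal F_t] = -0.7710

For an AR(p) model X_t = c + sum_i phi_i X_{t-i} + eps_t, the
one-step-ahead conditional mean is
  E[X_{t+1} | X_t, ...] = c + sum_i phi_i X_{t+1-i}.
Substitute known values:
  E[X_{t+1} | ...] = (-0.771) * (1)
                   = -0.7710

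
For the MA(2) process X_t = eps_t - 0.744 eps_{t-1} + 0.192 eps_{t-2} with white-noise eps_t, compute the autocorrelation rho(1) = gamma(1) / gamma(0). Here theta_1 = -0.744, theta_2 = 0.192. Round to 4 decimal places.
\rho(1) = -0.5576

For an MA(q) process with theta_0 = 1, the autocovariance is
  gamma(k) = sigma^2 * sum_{i=0..q-k} theta_i * theta_{i+k},
and rho(k) = gamma(k) / gamma(0). Sigma^2 cancels.
  numerator   = (1)*(-0.744) + (-0.744)*(0.192) = -0.886848.
  denominator = (1)^2 + (-0.744)^2 + (0.192)^2 = 1.5904.
  rho(1) = -0.886848 / 1.5904 = -0.5576.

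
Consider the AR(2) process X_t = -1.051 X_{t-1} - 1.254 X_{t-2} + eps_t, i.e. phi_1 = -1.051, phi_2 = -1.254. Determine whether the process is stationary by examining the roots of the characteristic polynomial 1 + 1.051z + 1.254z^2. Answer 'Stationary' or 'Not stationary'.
\text{Not stationary}

The AR(p) characteristic polynomial is P(z) = 1 + 1.051z + 1.254z^2.
Stationarity requires all roots to lie outside the unit circle, i.e. |z| > 1 for every root.
Set 1 + (1.051) z + (1.254) z^2 = 0, i.e. a z^2 + b z + c = 0 with a = 1.254, b = 1.051, c = 1.
Discriminant D = b^2 - 4ac = (1.051)^2 - 4*(1.254)*1 = 1.104601 - (5.016) = -3.911399.
D < 0, so the roots are the complex-conjugate pair z = (-b +/- i sqrt(-D)) / (2a) = -0.4191 +/- 0.7886i.
For a conjugate pair |z|^2 = z * conj(z) = (product of roots) = c/a = 1/(1.254) = 0.797448, so |z| = sqrt(0.797448) = 0.893 for both roots.
Moduli of all roots: 0.8930, 0.8930.
All moduli strictly greater than 1? No.
Verdict: Not stationary.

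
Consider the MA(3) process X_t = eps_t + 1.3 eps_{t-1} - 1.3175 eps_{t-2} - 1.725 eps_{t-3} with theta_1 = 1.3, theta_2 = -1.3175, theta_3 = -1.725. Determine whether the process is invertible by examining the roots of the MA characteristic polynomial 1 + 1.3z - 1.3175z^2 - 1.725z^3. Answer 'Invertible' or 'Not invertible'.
\text{Not invertible}

The MA(q) characteristic polynomial is P(z) = 1 + 1.3z - 1.3175z^2 - 1.725z^3.
Invertibility requires all roots to lie outside the unit circle, i.e. |z| > 1 for every root.
Degree 3: look for a simple real root z0 first, then factor out (1 - z/z0) and solve the remaining quadratic.
Testing z0 = -0.8: P(-0.8) = 1 + (1.3)(-0.8) + (-1.3175)(-0.8)^2 + (-1.725)(-0.8)^3
  = 1 + (-1.04) + (-0.8432) + (0.8832) = 0.  So z_0 = -0.8 is a root, |z_0| = 0.8.
Divide out the factor (1 + 1.25 z) = (1 - z/z0) (since 1/z0 = -1.25):
  P(z) = (1 + 1.25 z)(1 + (0.05) z + (-1.38) z^2)
  [check: z-coef 0.05 - (-1.25) = 1.3; z^2-coef -1.38 - (-1.25)(0.05) = -1.3175; z^3-coef -(-1.25)(-1.38) = -1.725.]
Remaining roots from the quadratic factor 1 + (0.05) z + (-1.38) z^2:
  Set 1 + (0.05) z + (-1.38) z^2 = 0, i.e. a z^2 + b z + c = 0 with a = -1.38, b = 0.05, c = 1.
  Discriminant D = b^2 - 4ac = (0.05)^2 - 4*(-1.38)*1 = 0.0025 - (-5.52) = 5.5225.
  D >= 0, so the roots are real: z = (-b +/- sqrt(D)) / (2a) = (-0.05 +/- 2.35) / (-2.76).
    z_1 = (-0.05 + 2.35) / (-2.76) = -0.8333,   |z_1| = 0.8333.
    z_2 = (-0.05 - 2.35) / (-2.76) = 0.8696,   |z_2| = 0.8696.
Moduli of all roots: 0.8000, 0.8333, 0.8696.
All moduli strictly greater than 1? No.
Verdict: Not invertible.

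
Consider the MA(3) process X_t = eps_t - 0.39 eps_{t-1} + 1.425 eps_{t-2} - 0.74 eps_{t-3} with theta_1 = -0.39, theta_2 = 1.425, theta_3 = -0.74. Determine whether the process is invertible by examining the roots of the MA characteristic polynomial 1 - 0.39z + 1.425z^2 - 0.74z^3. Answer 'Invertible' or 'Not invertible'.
\text{Not invertible}

The MA(q) characteristic polynomial is P(z) = 1 - 0.39z + 1.425z^2 - 0.74z^3.
Invertibility requires all roots to lie outside the unit circle, i.e. |z| > 1 for every root.
Degree 3: look for a simple real root z0 first, then factor out (1 - z/z0) and solve the remaining quadratic.
Testing z0 = 2: P(2) = 1 + (-0.39)(2) + (1.425)(2)^2 + (-0.74)(2)^3
  = 1 + (-0.78) + (5.7) + (-5.92) = 0.  So z_0 = 2 is a root, |z_0| = 2.
Divide out the factor (1 - 0.5 z) = (1 - z/z0) (since 1/z0 = 0.5):
  P(z) = (1 - 0.5 z)(1 + (0.11) z + (1.48) z^2)
  [check: z-coef 0.11 - (0.5) = -0.39; z^2-coef 1.48 - (0.5)(0.11) = 1.425; z^3-coef -(0.5)(1.48) = -0.74.]
Remaining roots from the quadratic factor 1 + (0.11) z + (1.48) z^2:
  Set 1 + (0.11) z + (1.48) z^2 = 0, i.e. a z^2 + b z + c = 0 with a = 1.48, b = 0.11, c = 1.
  Discriminant D = b^2 - 4ac = (0.11)^2 - 4*(1.48)*1 = 0.0121 - (5.92) = -5.9079.
  D < 0, so the roots are the complex-conjugate pair z = (-b +/- i sqrt(-D)) / (2a) = -0.0372 +/- 0.8212i.
  For a conjugate pair |z|^2 = z * conj(z) = (product of roots) = c/a = 1/(1.48) = 0.675676, so |z| = sqrt(0.675676) = 0.822 for both roots.
Moduli of all roots: 2.0000, 0.8220, 0.8220.
All moduli strictly greater than 1? No.
Verdict: Not invertible.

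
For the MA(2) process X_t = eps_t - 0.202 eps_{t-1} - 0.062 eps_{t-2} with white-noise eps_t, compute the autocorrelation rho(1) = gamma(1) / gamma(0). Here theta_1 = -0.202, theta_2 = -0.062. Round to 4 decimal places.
\rho(1) = -0.1814

For an MA(q) process with theta_0 = 1, the autocovariance is
  gamma(k) = sigma^2 * sum_{i=0..q-k} theta_i * theta_{i+k},
and rho(k) = gamma(k) / gamma(0). Sigma^2 cancels.
  numerator   = (1)*(-0.202) + (-0.202)*(-0.062) = -0.189476.
  denominator = (1)^2 + (-0.202)^2 + (-0.062)^2 = 1.044648.
  rho(1) = -0.189476 / 1.044648 = -0.1814.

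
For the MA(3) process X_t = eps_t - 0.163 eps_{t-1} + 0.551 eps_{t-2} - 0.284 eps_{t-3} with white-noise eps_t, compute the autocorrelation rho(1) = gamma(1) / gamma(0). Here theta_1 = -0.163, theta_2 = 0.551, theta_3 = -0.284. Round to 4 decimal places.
\rho(1) = -0.2901

For an MA(q) process with theta_0 = 1, the autocovariance is
  gamma(k) = sigma^2 * sum_{i=0..q-k} theta_i * theta_{i+k},
and rho(k) = gamma(k) / gamma(0). Sigma^2 cancels.
  numerator   = (1)*(-0.163) + (-0.163)*(0.551) + (0.551)*(-0.284) = -0.409297.
  denominator = (1)^2 + (-0.163)^2 + (0.551)^2 + (-0.284)^2 = 1.410826.
  rho(1) = -0.409297 / 1.410826 = -0.2901.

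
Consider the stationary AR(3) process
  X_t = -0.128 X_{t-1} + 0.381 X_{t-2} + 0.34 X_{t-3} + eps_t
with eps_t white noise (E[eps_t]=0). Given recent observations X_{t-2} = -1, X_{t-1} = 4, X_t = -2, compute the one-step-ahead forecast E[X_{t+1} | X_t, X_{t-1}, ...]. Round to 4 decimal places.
E[X_{t+1} \mid \mathcal F_t] = 1.4400

For an AR(p) model X_t = c + sum_i phi_i X_{t-i} + eps_t, the
one-step-ahead conditional mean is
  E[X_{t+1} | X_t, ...] = c + sum_i phi_i X_{t+1-i}.
Substitute known values:
  E[X_{t+1} | ...] = (-0.128) * (-2) + (0.381) * (4) + (0.34) * (-1)
                   = 1.4400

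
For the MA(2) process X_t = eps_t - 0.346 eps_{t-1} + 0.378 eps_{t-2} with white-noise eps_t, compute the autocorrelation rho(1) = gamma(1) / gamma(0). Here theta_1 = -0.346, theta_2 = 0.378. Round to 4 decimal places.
\rho(1) = -0.3776

For an MA(q) process with theta_0 = 1, the autocovariance is
  gamma(k) = sigma^2 * sum_{i=0..q-k} theta_i * theta_{i+k},
and rho(k) = gamma(k) / gamma(0). Sigma^2 cancels.
  numerator   = (1)*(-0.346) + (-0.346)*(0.378) = -0.476788.
  denominator = (1)^2 + (-0.346)^2 + (0.378)^2 = 1.2626.
  rho(1) = -0.476788 / 1.2626 = -0.3776.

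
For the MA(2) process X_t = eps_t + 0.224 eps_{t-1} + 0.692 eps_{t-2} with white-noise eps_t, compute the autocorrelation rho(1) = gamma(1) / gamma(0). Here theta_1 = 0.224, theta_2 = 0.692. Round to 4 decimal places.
\rho(1) = 0.2479

For an MA(q) process with theta_0 = 1, the autocovariance is
  gamma(k) = sigma^2 * sum_{i=0..q-k} theta_i * theta_{i+k},
and rho(k) = gamma(k) / gamma(0). Sigma^2 cancels.
  numerator   = (1)*(0.224) + (0.224)*(0.692) = 0.379008.
  denominator = (1)^2 + (0.224)^2 + (0.692)^2 = 1.52904.
  rho(1) = 0.379008 / 1.52904 = 0.2479.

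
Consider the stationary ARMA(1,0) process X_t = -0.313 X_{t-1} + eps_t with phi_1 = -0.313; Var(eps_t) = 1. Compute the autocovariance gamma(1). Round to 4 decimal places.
\gamma(1) = -0.3470

Multiply the model equation by X_{t-k} and take expectations. With theta_0 = psi_0 = 1 and psi_j the MA(infinity) weights, this gives
  gamma(k) - sum_i phi_i gamma(k-i) = c_k,
  c_k = sigma^2 * sum_{j=k..q} theta_j psi_{j-k}   (c_k = 0 for k > q),
using gamma(-m) = gamma(m).
Pure AR (q = 0): c_0 = sigma^2 = 1, c_k = 0 for k >= 1.
Equations for k = 0 and k = 1 (AR order 1):
  gamma(0) = phi_1 gamma(1) + c_0
  gamma(1) = phi_1 gamma(0) + c_1
Substituting the second into the first: gamma(0) (1 - phi_1^2) = c_0 + phi_1 c_1, so
  gamma(0) = c_0 / (1 - phi_1^2) = 1 / (1 - (-0.313)^2) = 1 / 0.902031 = 1.108609.
  gamma(1) = phi_1 gamma(0) = (-0.313)(1.108609) = -0.346995.
Therefore gamma(1) = -0.3470 (to 4 decimal places).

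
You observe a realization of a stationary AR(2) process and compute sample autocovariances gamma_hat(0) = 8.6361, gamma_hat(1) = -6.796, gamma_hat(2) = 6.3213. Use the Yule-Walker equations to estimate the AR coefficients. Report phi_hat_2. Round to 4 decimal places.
\hat\phi_{2} = 0.2960

The Yule-Walker equations for an AR(p) process read, in matrix form,
  Gamma_p phi = r_p,   with   (Gamma_p)_{ij} = gamma(|i - j|),
                       (r_p)_i = gamma(i),   i,j = 1..p.
Substitute the sample gammas (Toeplitz matrix and right-hand side of size 2):
  Gamma_p = [[8.6361, -6.796], [-6.796, 8.6361]]
  r_p     = [-6.796, 6.3213]
Written out:
  8.6361 phi_1 - 6.796 phi_2 = -6.796
  -6.796 phi_1 + 8.6361 phi_2 = 6.3213
Solve by Cramer's rule:
  det = gamma(0)^2 - gamma(1)^2 = (8.6361)^2 - (-6.796)^2 = 74.58222321 - 46.185616 = 28.39660721
  phi_hat_1 = [gamma(1) gamma(0) - gamma(1) gamma(2)] / det = [(-6.796)(8.6361) - (-6.796)(6.3213)] / 28.39660721 = -15.7313808 / 28.39660721 = -0.554
  phi_hat_2 = [gamma(0) gamma(2) - gamma(1)^2] / det = [(8.6361)(6.3213) - (-6.796)^2] / 28.39660721 = 8.40576293 / 28.39660721 = 0.296
So phi_hat = [-0.5540, 0.2960].
Therefore phi_hat_2 = 0.2960.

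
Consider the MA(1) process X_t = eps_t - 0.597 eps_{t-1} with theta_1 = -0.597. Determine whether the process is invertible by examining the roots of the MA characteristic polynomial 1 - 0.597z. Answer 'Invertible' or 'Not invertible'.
\text{Invertible}

The MA(q) characteristic polynomial is P(z) = 1 - 0.597z.
Invertibility requires all roots to lie outside the unit circle, i.e. |z| > 1 for every root.
This is linear in z: 1 + (-0.597) z = 0  =>  z = -1/(-0.597) = 1.675042,  |z| = 1.675042.
Moduli of all roots: 1.6750.
All moduli strictly greater than 1? Yes.
Verdict: Invertible.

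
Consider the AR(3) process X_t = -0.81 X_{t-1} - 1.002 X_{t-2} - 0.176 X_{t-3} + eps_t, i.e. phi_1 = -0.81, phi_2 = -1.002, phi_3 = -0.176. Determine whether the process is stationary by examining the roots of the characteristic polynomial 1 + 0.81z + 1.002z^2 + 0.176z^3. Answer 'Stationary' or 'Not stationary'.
\text{Stationary}

The AR(p) characteristic polynomial is P(z) = 1 + 0.81z + 1.002z^2 + 0.176z^3.
Stationarity requires all roots to lie outside the unit circle, i.e. |z| > 1 for every root.
Degree 3: look for a simple real root z0 first, then factor out (1 - z/z0) and solve the remaining quadratic.
Testing z0 = -5: P(-5) = 1 + (0.81)(-5) + (1.002)(-5)^2 + (0.176)(-5)^3
  = 1 + (-4.05) + (25.05) + (-22) = 0.  So z_0 = -5 is a root, |z_0| = 5.
Divide out the factor (1 + 0.2 z) = (1 - z/z0) (since 1/z0 = -0.2):
  P(z) = (1 + 0.2 z)(1 + (0.61) z + (0.88) z^2)
  [check: z-coef 0.61 - (-0.2) = 0.81; z^2-coef 0.88 - (-0.2)(0.61) = 1.002; z^3-coef -(-0.2)(0.88) = 0.176.]
Remaining roots from the quadratic factor 1 + (0.61) z + (0.88) z^2:
  Set 1 + (0.61) z + (0.88) z^2 = 0, i.e. a z^2 + b z + c = 0 with a = 0.88, b = 0.61, c = 1.
  Discriminant D = b^2 - 4ac = (0.61)^2 - 4*(0.88)*1 = 0.3721 - (3.52) = -3.1479.
  D < 0, so the roots are the complex-conjugate pair z = (-b +/- i sqrt(-D)) / (2a) = -0.3466 +/- 1.0081i.
  For a conjugate pair |z|^2 = z * conj(z) = (product of roots) = c/a = 1/(0.88) = 1.136364, so |z| = sqrt(1.136364) = 1.066 for both roots.
Moduli of all roots: 5.0000, 1.0660, 1.0660.
All moduli strictly greater than 1? Yes.
Verdict: Stationary.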